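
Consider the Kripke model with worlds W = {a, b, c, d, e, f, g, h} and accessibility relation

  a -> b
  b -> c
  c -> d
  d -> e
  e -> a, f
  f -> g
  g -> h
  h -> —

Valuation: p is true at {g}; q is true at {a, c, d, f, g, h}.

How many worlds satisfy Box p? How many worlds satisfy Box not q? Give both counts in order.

For Box p:
a: successors {b}; p there: b:F. ✗
b: successors {c}; p there: c:F. ✗
c: successors {d}; p there: d:F. ✗
d: successors {e}; p there: e:F. ✗
e: successors {a, f}; p there: a:F, f:F. ✗
f: successors {g}; p there: g:T. ✓
g: successors {h}; p there: h:F. ✗
h: no successors, so Box p holds vacuously. ✓
— 2 worlds.
For Box not q:
a: successors {b}; not q there: b:T. ✓
b: successors {c}; not q there: c:F. ✗
c: successors {d}; not q there: d:F. ✗
d: successors {e}; not q there: e:T. ✓
e: successors {a, f}; not q there: a:F, f:F. ✗
f: successors {g}; not q there: g:F. ✗
g: successors {h}; not q there: h:F. ✗
h: no successors, so Box not q holds vacuously. ✓
— 3 worlds.

2 and 3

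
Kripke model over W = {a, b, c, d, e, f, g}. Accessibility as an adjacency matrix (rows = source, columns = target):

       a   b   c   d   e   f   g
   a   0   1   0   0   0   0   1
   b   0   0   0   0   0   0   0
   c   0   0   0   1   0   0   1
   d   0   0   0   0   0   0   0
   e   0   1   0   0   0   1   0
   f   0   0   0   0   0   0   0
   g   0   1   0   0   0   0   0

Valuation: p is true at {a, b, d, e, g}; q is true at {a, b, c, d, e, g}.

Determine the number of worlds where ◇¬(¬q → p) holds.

1

a: successors {b, g}; ¬(¬q → p) there: b:F, g:F. ✗
b: no successors, so ◇¬(¬q → p) fails. ✗
c: successors {d, g}; ¬(¬q → p) there: d:F, g:F. ✗
d: no successors, so ◇¬(¬q → p) fails. ✗
e: successors {b, f}; ¬(¬q → p) there: b:F, f:T. ✓
f: no successors, so ◇¬(¬q → p) fails. ✗
g: successors {b}; ¬(¬q → p) there: b:F. ✗
Satisfying worlds: {e}.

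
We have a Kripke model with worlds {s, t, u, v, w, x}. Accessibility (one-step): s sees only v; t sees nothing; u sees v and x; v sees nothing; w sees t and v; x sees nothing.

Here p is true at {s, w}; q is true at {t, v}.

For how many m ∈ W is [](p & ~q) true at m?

s: successors {v}; p & ~q there: v:F. ✗
t: no successors, so [](p & ~q) holds vacuously. ✓
u: successors {v, x}; p & ~q there: v:F, x:F. ✗
v: no successors, so [](p & ~q) holds vacuously. ✓
w: successors {t, v}; p & ~q there: t:F, v:F. ✗
x: no successors, so [](p & ~q) holds vacuously. ✓
Satisfying worlds: {t, v, x}.

3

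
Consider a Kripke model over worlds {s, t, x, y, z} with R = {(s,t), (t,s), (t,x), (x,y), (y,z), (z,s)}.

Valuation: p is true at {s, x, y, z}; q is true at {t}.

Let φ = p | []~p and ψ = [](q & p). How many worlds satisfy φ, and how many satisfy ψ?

For p | []~p:
s: p is T, []~p is T. ✓
t: p is F, []~p is F. ✗
x: p is T, []~p is F. ✓
y: p is T, []~p is F. ✓
z: p is T, []~p is F. ✓
— 4 worlds.
For [](q & p):
s: successors {t}; q & p there: t:F. ✗
t: successors {s, x}; q & p there: s:F, x:F. ✗
x: successors {y}; q & p there: y:F. ✗
y: successors {z}; q & p there: z:F. ✗
z: successors {s}; q & p there: s:F. ✗
— 0 worlds.

4 and 0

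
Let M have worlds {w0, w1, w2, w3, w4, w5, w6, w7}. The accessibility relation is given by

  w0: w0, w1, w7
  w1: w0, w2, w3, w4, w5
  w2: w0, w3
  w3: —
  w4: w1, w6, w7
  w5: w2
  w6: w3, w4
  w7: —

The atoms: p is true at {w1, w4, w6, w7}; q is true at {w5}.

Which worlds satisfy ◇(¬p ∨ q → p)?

w0: successors {w0, w1, w7}; ¬p ∨ q → p there: w0:F, w1:T, w7:T. ✓
w1: successors {w0, w2, w3, w4, w5}; ¬p ∨ q → p there: w0:F, w2:F, w3:F, w4:T, w5:F. ✓
w2: successors {w0, w3}; ¬p ∨ q → p there: w0:F, w3:F. ✗
w3: no successors, so ◇(¬p ∨ q → p) fails. ✗
w4: successors {w1, w6, w7}; ¬p ∨ q → p there: w1:T, w6:T, w7:T. ✓
w5: successors {w2}; ¬p ∨ q → p there: w2:F. ✗
w6: successors {w3, w4}; ¬p ∨ q → p there: w3:F, w4:T. ✓
w7: no successors, so ◇(¬p ∨ q → p) fails. ✗

{w0, w1, w4, w6}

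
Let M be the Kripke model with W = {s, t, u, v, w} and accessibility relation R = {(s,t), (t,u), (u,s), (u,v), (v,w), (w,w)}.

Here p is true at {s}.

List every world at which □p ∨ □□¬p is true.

{s, u, v, w}

s: □p is F, □□¬p is T. ✓
t: □p is F, □□¬p is F. ✗
u: □p is F, □□¬p is T. ✓
v: □p is F, □□¬p is T. ✓
w: □p is F, □□¬p is T. ✓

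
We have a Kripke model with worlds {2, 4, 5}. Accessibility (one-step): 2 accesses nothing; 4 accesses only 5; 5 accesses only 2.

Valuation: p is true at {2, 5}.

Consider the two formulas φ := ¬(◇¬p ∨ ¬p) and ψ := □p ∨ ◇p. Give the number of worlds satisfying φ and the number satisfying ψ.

2 and 3

For ¬(◇¬p ∨ ¬p):
2: ◇¬p ∨ ¬p is F. ✓
4: ◇¬p ∨ ¬p is T. ✗
5: ◇¬p ∨ ¬p is F. ✓
— 2 worlds.
For □p ∨ ◇p:
2: □p is T, ◇p is F. ✓
4: □p is T, ◇p is T. ✓
5: □p is T, ◇p is T. ✓
— 3 worlds.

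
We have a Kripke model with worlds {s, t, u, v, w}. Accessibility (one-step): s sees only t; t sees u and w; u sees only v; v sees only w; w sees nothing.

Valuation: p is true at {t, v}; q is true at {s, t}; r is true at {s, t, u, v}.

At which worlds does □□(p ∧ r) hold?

{t, v, w}

s: successors {t}; □(p ∧ r) there: t:F. ✗
t: successors {u, w}; □(p ∧ r) there: u:T, w:T. ✓
u: successors {v}; □(p ∧ r) there: v:F. ✗
v: successors {w}; □(p ∧ r) there: w:T. ✓
w: no successors, so □□(p ∧ r) holds vacuously. ✓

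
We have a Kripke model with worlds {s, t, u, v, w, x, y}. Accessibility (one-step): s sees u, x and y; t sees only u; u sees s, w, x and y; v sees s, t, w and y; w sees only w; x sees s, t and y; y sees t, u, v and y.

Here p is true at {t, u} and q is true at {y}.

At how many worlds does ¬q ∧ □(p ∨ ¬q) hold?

s: ¬q is T, □(p ∨ ¬q) is F. ✗
t: ¬q is T, □(p ∨ ¬q) is T. ✓
u: ¬q is T, □(p ∨ ¬q) is F. ✗
v: ¬q is T, □(p ∨ ¬q) is F. ✗
w: ¬q is T, □(p ∨ ¬q) is T. ✓
x: ¬q is T, □(p ∨ ¬q) is F. ✗
y: ¬q is F, □(p ∨ ¬q) is F. ✗
Satisfying worlds: {t, w}.

2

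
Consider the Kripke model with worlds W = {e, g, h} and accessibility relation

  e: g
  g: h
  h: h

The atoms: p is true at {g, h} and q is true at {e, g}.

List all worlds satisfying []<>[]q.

e: successors {g}; <>[]q there: g:F. ✗
g: successors {h}; <>[]q there: h:F. ✗
h: successors {h}; <>[]q there: h:F. ✗

∅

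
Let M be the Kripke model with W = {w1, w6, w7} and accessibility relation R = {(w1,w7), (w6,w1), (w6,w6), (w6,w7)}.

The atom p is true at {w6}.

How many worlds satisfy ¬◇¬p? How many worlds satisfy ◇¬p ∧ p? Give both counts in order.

1 and 1

For ¬◇¬p:
w1: ◇¬p is T. ✗
w6: ◇¬p is T. ✗
w7: ◇¬p is F. ✓
— 1 world.
For ◇¬p ∧ p:
w1: ◇¬p is T, p is F. ✗
w6: ◇¬p is T, p is T. ✓
w7: ◇¬p is F, p is F. ✗
— 1 world.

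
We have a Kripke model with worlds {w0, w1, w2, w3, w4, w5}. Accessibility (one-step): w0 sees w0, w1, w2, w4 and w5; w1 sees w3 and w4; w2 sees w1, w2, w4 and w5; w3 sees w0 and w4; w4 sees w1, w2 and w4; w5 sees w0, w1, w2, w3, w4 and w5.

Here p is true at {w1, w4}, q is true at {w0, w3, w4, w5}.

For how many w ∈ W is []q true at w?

w0: successors {w0, w1, w2, w4, w5}; q there: w0:T, w1:F, w2:F, w4:T, w5:T. ✗
w1: successors {w3, w4}; q there: w3:T, w4:T. ✓
w2: successors {w1, w2, w4, w5}; q there: w1:F, w2:F, w4:T, w5:T. ✗
w3: successors {w0, w4}; q there: w0:T, w4:T. ✓
w4: successors {w1, w2, w4}; q there: w1:F, w2:F, w4:T. ✗
w5: successors {w0, w1, w2, w3, w4, w5}; q there: w0:T, w1:F, w2:F, w3:T, w4:T, w5:T. ✗
Satisfying worlds: {w1, w3}.

2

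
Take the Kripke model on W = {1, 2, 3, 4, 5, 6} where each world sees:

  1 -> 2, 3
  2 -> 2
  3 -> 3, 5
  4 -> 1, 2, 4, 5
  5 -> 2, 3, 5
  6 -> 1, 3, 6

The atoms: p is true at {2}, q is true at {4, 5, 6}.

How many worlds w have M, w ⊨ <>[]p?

4

1: successors {2, 3}; []p there: 2:T, 3:F. ✓
2: successors {2}; []p there: 2:T. ✓
3: successors {3, 5}; []p there: 3:F, 5:F. ✗
4: successors {1, 2, 4, 5}; []p there: 1:F, 2:T, 4:F, 5:F. ✓
5: successors {2, 3, 5}; []p there: 2:T, 3:F, 5:F. ✓
6: successors {1, 3, 6}; []p there: 1:F, 3:F, 6:F. ✗
Satisfying worlds: {1, 2, 4, 5}.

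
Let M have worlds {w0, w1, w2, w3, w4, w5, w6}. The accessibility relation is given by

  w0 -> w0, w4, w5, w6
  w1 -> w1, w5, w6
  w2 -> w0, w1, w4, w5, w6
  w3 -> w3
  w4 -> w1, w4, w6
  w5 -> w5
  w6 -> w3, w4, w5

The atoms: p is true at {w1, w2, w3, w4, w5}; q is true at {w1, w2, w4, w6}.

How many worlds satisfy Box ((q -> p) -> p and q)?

w0: successors {w0, w4, w5, w6}; (q -> p) -> p and q there: w0:F, w4:T, w5:F, w6:T. ✗
w1: successors {w1, w5, w6}; (q -> p) -> p and q there: w1:T, w5:F, w6:T. ✗
w2: successors {w0, w1, w4, w5, w6}; (q -> p) -> p and q there: w0:F, w1:T, w4:T, w5:F, w6:T. ✗
w3: successors {w3}; (q -> p) -> p and q there: w3:F. ✗
w4: successors {w1, w4, w6}; (q -> p) -> p and q there: w1:T, w4:T, w6:T. ✓
w5: successors {w5}; (q -> p) -> p and q there: w5:F. ✗
w6: successors {w3, w4, w5}; (q -> p) -> p and q there: w3:F, w4:T, w5:F. ✗
Satisfying worlds: {w4}.

1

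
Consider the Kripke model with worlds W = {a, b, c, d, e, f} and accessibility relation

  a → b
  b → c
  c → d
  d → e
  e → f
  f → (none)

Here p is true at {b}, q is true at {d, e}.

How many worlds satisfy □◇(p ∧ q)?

a: successors {b}; ◇(p ∧ q) there: b:F. ✗
b: successors {c}; ◇(p ∧ q) there: c:F. ✗
c: successors {d}; ◇(p ∧ q) there: d:F. ✗
d: successors {e}; ◇(p ∧ q) there: e:F. ✗
e: successors {f}; ◇(p ∧ q) there: f:F. ✗
f: no successors, so □◇(p ∧ q) holds vacuously. ✓
Satisfying worlds: {f}.

1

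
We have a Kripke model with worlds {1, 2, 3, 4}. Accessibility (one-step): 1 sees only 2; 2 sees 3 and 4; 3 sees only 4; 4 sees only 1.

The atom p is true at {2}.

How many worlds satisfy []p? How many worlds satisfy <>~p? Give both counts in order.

1 and 3

For []p:
1: successors {2}; p there: 2:T. ✓
2: successors {3, 4}; p there: 3:F, 4:F. ✗
3: successors {4}; p there: 4:F. ✗
4: successors {1}; p there: 1:F. ✗
— 1 world.
For <>~p:
1: successors {2}; ~p there: 2:F. ✗
2: successors {3, 4}; ~p there: 3:T, 4:T. ✓
3: successors {4}; ~p there: 4:T. ✓
4: successors {1}; ~p there: 1:T. ✓
— 3 worlds.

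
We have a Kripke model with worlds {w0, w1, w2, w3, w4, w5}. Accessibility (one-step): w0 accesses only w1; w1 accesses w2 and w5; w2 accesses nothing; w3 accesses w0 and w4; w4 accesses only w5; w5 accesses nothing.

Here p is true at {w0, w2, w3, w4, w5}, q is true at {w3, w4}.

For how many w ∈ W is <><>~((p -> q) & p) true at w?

2

w0: successors {w1}; <>~((p -> q) & p) there: w1:T. ✓
w1: successors {w2, w5}; <>~((p -> q) & p) there: w2:F, w5:F. ✗
w2: no successors, so <><>~((p -> q) & p) fails. ✗
w3: successors {w0, w4}; <>~((p -> q) & p) there: w0:T, w4:T. ✓
w4: successors {w5}; <>~((p -> q) & p) there: w5:F. ✗
w5: no successors, so <><>~((p -> q) & p) fails. ✗
Satisfying worlds: {w0, w3}.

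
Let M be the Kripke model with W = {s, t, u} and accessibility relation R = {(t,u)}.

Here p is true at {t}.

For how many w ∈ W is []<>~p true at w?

s: no successors, so []<>~p holds vacuously. ✓
t: successors {u}; <>~p there: u:F. ✗
u: no successors, so []<>~p holds vacuously. ✓
Satisfying worlds: {s, u}.

2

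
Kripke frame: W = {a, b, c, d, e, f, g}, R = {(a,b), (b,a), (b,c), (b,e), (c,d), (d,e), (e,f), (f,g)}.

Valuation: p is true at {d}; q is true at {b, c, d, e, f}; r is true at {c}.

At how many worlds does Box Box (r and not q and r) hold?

a: successors {b}; Box (r and not q and r) there: b:F. ✗
b: successors {a, c, e}; Box (r and not q and r) there: a:F, c:F, e:F. ✗
c: successors {d}; Box (r and not q and r) there: d:F. ✗
d: successors {e}; Box (r and not q and r) there: e:F. ✗
e: successors {f}; Box (r and not q and r) there: f:F. ✗
f: successors {g}; Box (r and not q and r) there: g:T. ✓
g: no successors, so Box Box (r and not q and r) holds vacuously. ✓
Satisfying worlds: {f, g}.

2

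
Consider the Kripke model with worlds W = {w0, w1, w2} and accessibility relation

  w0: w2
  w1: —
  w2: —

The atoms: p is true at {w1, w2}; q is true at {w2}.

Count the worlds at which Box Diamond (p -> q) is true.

2

w0: successors {w2}; Diamond (p -> q) there: w2:F. ✗
w1: no successors, so Box Diamond (p -> q) holds vacuously. ✓
w2: no successors, so Box Diamond (p -> q) holds vacuously. ✓
Satisfying worlds: {w1, w2}.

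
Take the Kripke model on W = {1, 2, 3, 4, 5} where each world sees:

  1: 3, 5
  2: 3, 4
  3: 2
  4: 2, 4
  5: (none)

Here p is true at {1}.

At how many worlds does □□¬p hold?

1: successors {3, 5}; □¬p there: 3:T, 5:T. ✓
2: successors {3, 4}; □¬p there: 3:T, 4:T. ✓
3: successors {2}; □¬p there: 2:T. ✓
4: successors {2, 4}; □¬p there: 2:T, 4:T. ✓
5: no successors, so □□¬p holds vacuously. ✓
Satisfying worlds: {1, 2, 3, 4, 5}.

5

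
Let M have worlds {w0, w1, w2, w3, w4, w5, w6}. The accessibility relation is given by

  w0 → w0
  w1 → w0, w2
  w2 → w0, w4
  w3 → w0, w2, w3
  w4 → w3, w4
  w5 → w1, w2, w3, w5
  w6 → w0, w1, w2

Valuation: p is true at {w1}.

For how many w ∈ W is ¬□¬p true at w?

2

w0: □¬p is T. ✗
w1: □¬p is T. ✗
w2: □¬p is T. ✗
w3: □¬p is T. ✗
w4: □¬p is T. ✗
w5: □¬p is F. ✓
w6: □¬p is F. ✓
Satisfying worlds: {w5, w6}.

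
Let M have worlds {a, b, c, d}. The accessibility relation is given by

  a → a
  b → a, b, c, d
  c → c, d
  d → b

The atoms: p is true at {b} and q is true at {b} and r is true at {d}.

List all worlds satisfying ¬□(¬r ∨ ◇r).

a: □(¬r ∨ ◇r) is T. ✗
b: □(¬r ∨ ◇r) is F. ✓
c: □(¬r ∨ ◇r) is F. ✓
d: □(¬r ∨ ◇r) is T. ✗

{b, c}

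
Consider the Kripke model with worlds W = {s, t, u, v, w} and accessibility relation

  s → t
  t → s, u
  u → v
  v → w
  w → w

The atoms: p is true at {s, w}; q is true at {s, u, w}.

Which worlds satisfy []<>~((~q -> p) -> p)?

{s}

s: successors {t}; <>~((~q -> p) -> p) there: t:T. ✓
t: successors {s, u}; <>~((~q -> p) -> p) there: s:F, u:F. ✗
u: successors {v}; <>~((~q -> p) -> p) there: v:F. ✗
v: successors {w}; <>~((~q -> p) -> p) there: w:F. ✗
w: successors {w}; <>~((~q -> p) -> p) there: w:F. ✗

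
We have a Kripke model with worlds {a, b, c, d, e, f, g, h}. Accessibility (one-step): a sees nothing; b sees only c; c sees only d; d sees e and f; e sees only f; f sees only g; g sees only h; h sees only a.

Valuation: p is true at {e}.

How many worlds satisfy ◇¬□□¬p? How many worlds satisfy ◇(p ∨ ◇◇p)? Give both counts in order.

For ◇¬□□¬p:
a: no successors, so ◇¬□□¬p fails. ✗
b: successors {c}; ¬□□¬p there: c:T. ✓
c: successors {d}; ¬□□¬p there: d:F. ✗
d: successors {e, f}; ¬□□¬p there: e:F, f:F. ✗
e: successors {f}; ¬□□¬p there: f:F. ✗
f: successors {g}; ¬□□¬p there: g:F. ✗
g: successors {h}; ¬□□¬p there: h:F. ✗
h: successors {a}; ¬□□¬p there: a:F. ✗
— 1 world.
For ◇(p ∨ ◇◇p):
a: no successors, so ◇(p ∨ ◇◇p) fails. ✗
b: successors {c}; p ∨ ◇◇p there: c:T. ✓
c: successors {d}; p ∨ ◇◇p there: d:F. ✗
d: successors {e, f}; p ∨ ◇◇p there: e:T, f:F. ✓
e: successors {f}; p ∨ ◇◇p there: f:F. ✗
f: successors {g}; p ∨ ◇◇p there: g:F. ✗
g: successors {h}; p ∨ ◇◇p there: h:F. ✗
h: successors {a}; p ∨ ◇◇p there: a:F. ✗
— 2 worlds.

1 and 2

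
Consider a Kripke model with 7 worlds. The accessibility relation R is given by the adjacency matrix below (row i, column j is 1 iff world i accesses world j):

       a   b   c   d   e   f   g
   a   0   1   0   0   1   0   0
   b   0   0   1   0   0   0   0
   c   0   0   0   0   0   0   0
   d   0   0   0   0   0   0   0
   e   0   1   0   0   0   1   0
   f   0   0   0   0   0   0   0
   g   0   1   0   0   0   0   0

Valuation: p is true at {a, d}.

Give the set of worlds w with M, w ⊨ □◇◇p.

a: successors {b, e}; ◇◇p there: b:F, e:F. ✗
b: successors {c}; ◇◇p there: c:F. ✗
c: no successors, so □◇◇p holds vacuously. ✓
d: no successors, so □◇◇p holds vacuously. ✓
e: successors {b, f}; ◇◇p there: b:F, f:F. ✗
f: no successors, so □◇◇p holds vacuously. ✓
g: successors {b}; ◇◇p there: b:F. ✗

{c, d, f}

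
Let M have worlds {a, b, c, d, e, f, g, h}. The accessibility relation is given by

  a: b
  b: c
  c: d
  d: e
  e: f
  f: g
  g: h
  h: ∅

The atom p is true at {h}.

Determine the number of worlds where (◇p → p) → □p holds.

a: ◇p → p is T, □p is F. ✗
b: ◇p → p is T, □p is F. ✗
c: ◇p → p is T, □p is F. ✗
d: ◇p → p is T, □p is F. ✗
e: ◇p → p is T, □p is F. ✗
f: ◇p → p is T, □p is F. ✗
g: ◇p → p is F, □p is T. ✓
h: ◇p → p is T, □p is T. ✓
Satisfying worlds: {g, h}.

2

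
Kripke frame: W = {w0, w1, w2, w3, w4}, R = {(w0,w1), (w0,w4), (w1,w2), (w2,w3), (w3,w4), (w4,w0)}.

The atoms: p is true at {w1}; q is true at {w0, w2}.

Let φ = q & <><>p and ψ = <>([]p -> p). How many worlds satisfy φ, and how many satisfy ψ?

0 and 5

For q & <><>p:
w0: q is T, <><>p is F. ✗
w1: q is F, <><>p is F. ✗
w2: q is T, <><>p is F. ✗
w3: q is F, <><>p is F. ✗
w4: q is F, <><>p is T. ✗
— 0 worlds.
For <>([]p -> p):
w0: successors {w1, w4}; []p -> p there: w1:T, w4:T. ✓
w1: successors {w2}; []p -> p there: w2:T. ✓
w2: successors {w3}; []p -> p there: w3:T. ✓
w3: successors {w4}; []p -> p there: w4:T. ✓
w4: successors {w0}; []p -> p there: w0:T. ✓
— 5 worlds.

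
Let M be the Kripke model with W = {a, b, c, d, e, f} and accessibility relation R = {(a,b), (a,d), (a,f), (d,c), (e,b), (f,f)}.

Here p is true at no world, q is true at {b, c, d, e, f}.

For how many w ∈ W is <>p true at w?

a: successors {b, d, f}; p there: b:F, d:F, f:F. ✗
b: no successors, so <>p fails. ✗
c: no successors, so <>p fails. ✗
d: successors {c}; p there: c:F. ✗
e: successors {b}; p there: b:F. ✗
f: successors {f}; p there: f:F. ✗
Satisfying worlds: ∅.

0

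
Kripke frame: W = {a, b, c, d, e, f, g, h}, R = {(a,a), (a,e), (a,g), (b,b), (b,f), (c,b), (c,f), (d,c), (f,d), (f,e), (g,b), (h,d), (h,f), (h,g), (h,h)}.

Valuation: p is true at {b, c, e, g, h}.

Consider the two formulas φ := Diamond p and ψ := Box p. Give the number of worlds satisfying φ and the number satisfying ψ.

7 and 3

For Diamond p:
a: successors {a, e, g}; p there: a:F, e:T, g:T. ✓
b: successors {b, f}; p there: b:T, f:F. ✓
c: successors {b, f}; p there: b:T, f:F. ✓
d: successors {c}; p there: c:T. ✓
e: no successors, so Diamond p fails. ✗
f: successors {d, e}; p there: d:F, e:T. ✓
g: successors {b}; p there: b:T. ✓
h: successors {d, f, g, h}; p there: d:F, f:F, g:T, h:T. ✓
— 7 worlds.
For Box p:
a: successors {a, e, g}; p there: a:F, e:T, g:T. ✗
b: successors {b, f}; p there: b:T, f:F. ✗
c: successors {b, f}; p there: b:T, f:F. ✗
d: successors {c}; p there: c:T. ✓
e: no successors, so Box p holds vacuously. ✓
f: successors {d, e}; p there: d:F, e:T. ✗
g: successors {b}; p there: b:T. ✓
h: successors {d, f, g, h}; p there: d:F, f:F, g:T, h:T. ✗
— 3 worlds.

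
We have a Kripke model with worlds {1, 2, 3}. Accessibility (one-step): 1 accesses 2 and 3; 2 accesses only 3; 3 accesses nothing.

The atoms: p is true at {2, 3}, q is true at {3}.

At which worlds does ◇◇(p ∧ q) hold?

1: successors {2, 3}; ◇(p ∧ q) there: 2:T, 3:F. ✓
2: successors {3}; ◇(p ∧ q) there: 3:F. ✗
3: no successors, so ◇◇(p ∧ q) fails. ✗

{1}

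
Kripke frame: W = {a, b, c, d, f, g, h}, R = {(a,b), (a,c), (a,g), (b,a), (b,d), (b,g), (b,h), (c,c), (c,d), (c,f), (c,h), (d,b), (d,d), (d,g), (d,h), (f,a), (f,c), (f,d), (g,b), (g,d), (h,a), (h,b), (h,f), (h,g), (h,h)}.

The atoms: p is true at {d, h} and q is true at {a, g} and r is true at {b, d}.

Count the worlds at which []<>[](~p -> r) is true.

1

a: successors {b, c, g}; <>[](~p -> r) there: b:T, c:F, g:F. ✗
b: successors {a, d, g, h}; <>[](~p -> r) there: a:T, d:T, g:F, h:T. ✗
c: successors {c, d, f, h}; <>[](~p -> r) there: c:F, d:T, f:F, h:T. ✗
d: successors {b, d, g, h}; <>[](~p -> r) there: b:T, d:T, g:F, h:T. ✗
f: successors {a, c, d}; <>[](~p -> r) there: a:T, c:F, d:T. ✗
g: successors {b, d}; <>[](~p -> r) there: b:T, d:T. ✓
h: successors {a, b, f, g, h}; <>[](~p -> r) there: a:T, b:T, f:F, g:F, h:T. ✗
Satisfying worlds: {g}.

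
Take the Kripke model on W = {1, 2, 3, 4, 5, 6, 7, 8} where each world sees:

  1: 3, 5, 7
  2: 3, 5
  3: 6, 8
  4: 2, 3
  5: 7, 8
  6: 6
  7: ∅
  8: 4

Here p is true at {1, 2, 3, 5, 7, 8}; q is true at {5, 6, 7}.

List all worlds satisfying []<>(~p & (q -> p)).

1: successors {3, 5, 7}; <>(~p & (q -> p)) there: 3:F, 5:F, 7:F. ✗
2: successors {3, 5}; <>(~p & (q -> p)) there: 3:F, 5:F. ✗
3: successors {6, 8}; <>(~p & (q -> p)) there: 6:F, 8:T. ✗
4: successors {2, 3}; <>(~p & (q -> p)) there: 2:F, 3:F. ✗
5: successors {7, 8}; <>(~p & (q -> p)) there: 7:F, 8:T. ✗
6: successors {6}; <>(~p & (q -> p)) there: 6:F. ✗
7: no successors, so []<>(~p & (q -> p)) holds vacuously. ✓
8: successors {4}; <>(~p & (q -> p)) there: 4:F. ✗

{7}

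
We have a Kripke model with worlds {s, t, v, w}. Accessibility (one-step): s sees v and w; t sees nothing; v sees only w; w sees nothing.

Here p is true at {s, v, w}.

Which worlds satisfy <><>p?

{s}

s: successors {v, w}; <>p there: v:T, w:F. ✓
t: no successors, so <><>p fails. ✗
v: successors {w}; <>p there: w:F. ✗
w: no successors, so <><>p fails. ✗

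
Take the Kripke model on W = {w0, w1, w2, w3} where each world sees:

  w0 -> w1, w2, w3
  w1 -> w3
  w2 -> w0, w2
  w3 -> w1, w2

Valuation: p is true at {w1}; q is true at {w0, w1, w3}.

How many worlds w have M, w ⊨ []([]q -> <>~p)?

4

w0: successors {w1, w2, w3}; []q -> <>~p there: w1:T, w2:T, w3:T. ✓
w1: successors {w3}; []q -> <>~p there: w3:T. ✓
w2: successors {w0, w2}; []q -> <>~p there: w0:T, w2:T. ✓
w3: successors {w1, w2}; []q -> <>~p there: w1:T, w2:T. ✓
Satisfying worlds: {w0, w1, w2, w3}.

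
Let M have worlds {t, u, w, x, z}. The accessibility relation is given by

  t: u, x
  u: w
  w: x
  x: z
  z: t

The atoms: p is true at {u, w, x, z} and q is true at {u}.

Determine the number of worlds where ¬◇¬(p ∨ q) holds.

t: ◇¬(p ∨ q) is F. ✓
u: ◇¬(p ∨ q) is F. ✓
w: ◇¬(p ∨ q) is F. ✓
x: ◇¬(p ∨ q) is F. ✓
z: ◇¬(p ∨ q) is T. ✗
Satisfying worlds: {t, u, w, x}.

4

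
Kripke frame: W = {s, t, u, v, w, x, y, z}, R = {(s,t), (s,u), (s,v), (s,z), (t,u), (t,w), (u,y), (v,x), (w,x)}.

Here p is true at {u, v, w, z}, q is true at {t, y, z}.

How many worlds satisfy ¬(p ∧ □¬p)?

s: p ∧ □¬p is F. ✓
t: p ∧ □¬p is F. ✓
u: p ∧ □¬p is T. ✗
v: p ∧ □¬p is T. ✗
w: p ∧ □¬p is T. ✗
x: p ∧ □¬p is F. ✓
y: p ∧ □¬p is F. ✓
z: p ∧ □¬p is T. ✗
Satisfying worlds: {s, t, x, y}.

4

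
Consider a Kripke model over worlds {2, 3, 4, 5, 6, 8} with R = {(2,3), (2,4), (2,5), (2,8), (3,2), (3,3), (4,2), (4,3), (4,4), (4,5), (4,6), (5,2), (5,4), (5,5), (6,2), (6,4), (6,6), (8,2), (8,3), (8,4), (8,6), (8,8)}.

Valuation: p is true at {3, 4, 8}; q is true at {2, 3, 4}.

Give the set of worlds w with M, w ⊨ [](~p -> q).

2: successors {3, 4, 5, 8}; ~p -> q there: 3:T, 4:T, 5:F, 8:T. ✗
3: successors {2, 3}; ~p -> q there: 2:T, 3:T. ✓
4: successors {2, 3, 4, 5, 6}; ~p -> q there: 2:T, 3:T, 4:T, 5:F, 6:F. ✗
5: successors {2, 4, 5}; ~p -> q there: 2:T, 4:T, 5:F. ✗
6: successors {2, 4, 6}; ~p -> q there: 2:T, 4:T, 6:F. ✗
8: successors {2, 3, 4, 6, 8}; ~p -> q there: 2:T, 3:T, 4:T, 6:F, 8:T. ✗

{3}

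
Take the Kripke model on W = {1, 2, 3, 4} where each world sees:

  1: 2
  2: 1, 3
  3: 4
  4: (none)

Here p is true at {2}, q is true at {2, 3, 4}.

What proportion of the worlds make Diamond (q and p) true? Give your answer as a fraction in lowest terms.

1/4

1: successors {2}; q and p there: 2:T. ✓
2: successors {1, 3}; q and p there: 1:F, 3:F. ✗
3: successors {4}; q and p there: 4:F. ✗
4: no successors, so Diamond (q and p) fails. ✗
That's 1 of 4 worlds, so 1/4.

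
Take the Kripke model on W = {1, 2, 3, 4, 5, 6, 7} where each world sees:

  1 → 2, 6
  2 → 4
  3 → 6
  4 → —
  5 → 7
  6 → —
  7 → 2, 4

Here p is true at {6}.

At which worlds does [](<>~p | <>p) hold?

{4, 5, 6}

1: successors {2, 6}; <>~p | <>p there: 2:T, 6:F. ✗
2: successors {4}; <>~p | <>p there: 4:F. ✗
3: successors {6}; <>~p | <>p there: 6:F. ✗
4: no successors, so [](<>~p | <>p) holds vacuously. ✓
5: successors {7}; <>~p | <>p there: 7:T. ✓
6: no successors, so [](<>~p | <>p) holds vacuously. ✓
7: successors {2, 4}; <>~p | <>p there: 2:T, 4:F. ✗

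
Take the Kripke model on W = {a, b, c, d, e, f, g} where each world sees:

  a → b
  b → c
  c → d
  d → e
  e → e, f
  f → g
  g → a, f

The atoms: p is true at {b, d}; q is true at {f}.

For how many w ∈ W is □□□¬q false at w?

a: successors {b}; □□¬q there: b:T. ✓
b: successors {c}; □□¬q there: c:T. ✓
c: successors {d}; □□¬q there: d:F. ✗
d: successors {e}; □□¬q there: e:F. ✗
e: successors {e, f}; □□¬q there: e:F, f:F. ✗
f: successors {g}; □□¬q there: g:T. ✓
g: successors {a, f}; □□¬q there: a:T, f:F. ✗
Satisfying worlds: {a, b, f}.
So □□□¬q fails at the other 4 worlds.

4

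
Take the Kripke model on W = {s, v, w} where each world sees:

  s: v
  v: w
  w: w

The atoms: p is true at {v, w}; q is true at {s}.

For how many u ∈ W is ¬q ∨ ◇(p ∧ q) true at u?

2

s: ¬q is F, ◇(p ∧ q) is F. ✗
v: ¬q is T, ◇(p ∧ q) is F. ✓
w: ¬q is T, ◇(p ∧ q) is F. ✓
Satisfying worlds: {v, w}.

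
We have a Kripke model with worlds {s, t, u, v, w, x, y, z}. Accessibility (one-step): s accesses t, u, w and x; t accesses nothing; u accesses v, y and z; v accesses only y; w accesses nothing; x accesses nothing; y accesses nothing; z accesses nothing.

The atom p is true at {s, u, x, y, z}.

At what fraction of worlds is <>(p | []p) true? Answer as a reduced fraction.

3/8

s: successors {t, u, w, x}; p | []p there: t:T, u:T, w:T, x:T. ✓
t: no successors, so <>(p | []p) fails. ✗
u: successors {v, y, z}; p | []p there: v:T, y:T, z:T. ✓
v: successors {y}; p | []p there: y:T. ✓
w: no successors, so <>(p | []p) fails. ✗
x: no successors, so <>(p | []p) fails. ✗
y: no successors, so <>(p | []p) fails. ✗
z: no successors, so <>(p | []p) fails. ✗
That's 3 of 8 worlds, so 3/8.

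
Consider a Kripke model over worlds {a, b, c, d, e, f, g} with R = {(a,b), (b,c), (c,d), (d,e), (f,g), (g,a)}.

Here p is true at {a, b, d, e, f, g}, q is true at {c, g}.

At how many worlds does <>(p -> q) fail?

a: successors {b}; p -> q there: b:F. ✗
b: successors {c}; p -> q there: c:T. ✓
c: successors {d}; p -> q there: d:F. ✗
d: successors {e}; p -> q there: e:F. ✗
e: no successors, so <>(p -> q) fails. ✗
f: successors {g}; p -> q there: g:T. ✓
g: successors {a}; p -> q there: a:F. ✗
Satisfying worlds: {b, f}.
So <>(p -> q) fails at the other 5 worlds.

5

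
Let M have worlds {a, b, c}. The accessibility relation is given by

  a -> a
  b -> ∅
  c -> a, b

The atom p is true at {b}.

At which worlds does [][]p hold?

a: successors {a}; []p there: a:F. ✗
b: no successors, so [][]p holds vacuously. ✓
c: successors {a, b}; []p there: a:F, b:T. ✗

{b}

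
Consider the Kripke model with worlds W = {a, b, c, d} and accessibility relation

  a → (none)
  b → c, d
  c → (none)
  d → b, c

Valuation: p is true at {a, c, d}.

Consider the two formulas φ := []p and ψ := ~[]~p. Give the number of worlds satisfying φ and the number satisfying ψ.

3 and 2

For []p:
a: no successors, so []p holds vacuously. ✓
b: successors {c, d}; p there: c:T, d:T. ✓
c: no successors, so []p holds vacuously. ✓
d: successors {b, c}; p there: b:F, c:T. ✗
— 3 worlds.
For ~[]~p:
a: []~p is T. ✗
b: []~p is F. ✓
c: []~p is T. ✗
d: []~p is F. ✓
— 2 worlds.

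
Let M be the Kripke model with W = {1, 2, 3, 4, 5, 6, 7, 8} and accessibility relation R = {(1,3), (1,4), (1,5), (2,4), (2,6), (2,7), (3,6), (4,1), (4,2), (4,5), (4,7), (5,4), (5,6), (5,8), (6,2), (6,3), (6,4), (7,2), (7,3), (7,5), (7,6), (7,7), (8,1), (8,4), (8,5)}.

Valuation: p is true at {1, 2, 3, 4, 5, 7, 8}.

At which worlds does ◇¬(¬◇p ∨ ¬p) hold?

{1, 2, 4, 5, 6, 7, 8}

1: successors {3, 4, 5}; ¬(¬◇p ∨ ¬p) there: 3:F, 4:T, 5:T. ✓
2: successors {4, 6, 7}; ¬(¬◇p ∨ ¬p) there: 4:T, 6:F, 7:T. ✓
3: successors {6}; ¬(¬◇p ∨ ¬p) there: 6:F. ✗
4: successors {1, 2, 5, 7}; ¬(¬◇p ∨ ¬p) there: 1:T, 2:T, 5:T, 7:T. ✓
5: successors {4, 6, 8}; ¬(¬◇p ∨ ¬p) there: 4:T, 6:F, 8:T. ✓
6: successors {2, 3, 4}; ¬(¬◇p ∨ ¬p) there: 2:T, 3:F, 4:T. ✓
7: successors {2, 3, 5, 6, 7}; ¬(¬◇p ∨ ¬p) there: 2:T, 3:F, 5:T, 6:F, 7:T. ✓
8: successors {1, 4, 5}; ¬(¬◇p ∨ ¬p) there: 1:T, 4:T, 5:T. ✓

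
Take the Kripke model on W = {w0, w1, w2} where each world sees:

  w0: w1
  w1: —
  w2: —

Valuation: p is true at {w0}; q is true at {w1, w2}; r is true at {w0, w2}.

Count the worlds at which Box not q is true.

w0: successors {w1}; not q there: w1:F. ✗
w1: no successors, so Box not q holds vacuously. ✓
w2: no successors, so Box not q holds vacuously. ✓
Satisfying worlds: {w1, w2}.

2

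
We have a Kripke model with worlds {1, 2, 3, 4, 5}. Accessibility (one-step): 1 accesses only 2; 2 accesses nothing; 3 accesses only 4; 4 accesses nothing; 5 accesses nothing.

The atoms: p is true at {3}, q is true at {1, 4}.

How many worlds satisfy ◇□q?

1: successors {2}; □q there: 2:T. ✓
2: no successors, so ◇□q fails. ✗
3: successors {4}; □q there: 4:T. ✓
4: no successors, so ◇□q fails. ✗
5: no successors, so ◇□q fails. ✗
Satisfying worlds: {1, 3}.

2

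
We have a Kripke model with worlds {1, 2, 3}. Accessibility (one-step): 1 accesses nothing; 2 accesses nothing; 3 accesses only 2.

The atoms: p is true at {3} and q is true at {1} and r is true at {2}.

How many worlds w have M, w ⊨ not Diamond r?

1: Diamond r is F. ✓
2: Diamond r is F. ✓
3: Diamond r is T. ✗
Satisfying worlds: {1, 2}.

2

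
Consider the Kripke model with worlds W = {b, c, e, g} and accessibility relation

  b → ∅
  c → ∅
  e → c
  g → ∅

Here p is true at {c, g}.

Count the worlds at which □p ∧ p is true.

2

b: □p is T, p is F. ✗
c: □p is T, p is T. ✓
e: □p is T, p is F. ✗
g: □p is T, p is T. ✓
Satisfying worlds: {c, g}.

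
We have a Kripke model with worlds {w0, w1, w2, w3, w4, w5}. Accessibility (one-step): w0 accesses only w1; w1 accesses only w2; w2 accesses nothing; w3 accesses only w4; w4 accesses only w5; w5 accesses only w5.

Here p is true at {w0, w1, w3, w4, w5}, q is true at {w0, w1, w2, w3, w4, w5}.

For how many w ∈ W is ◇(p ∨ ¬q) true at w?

4

w0: successors {w1}; p ∨ ¬q there: w1:T. ✓
w1: successors {w2}; p ∨ ¬q there: w2:F. ✗
w2: no successors, so ◇(p ∨ ¬q) fails. ✗
w3: successors {w4}; p ∨ ¬q there: w4:T. ✓
w4: successors {w5}; p ∨ ¬q there: w5:T. ✓
w5: successors {w5}; p ∨ ¬q there: w5:T. ✓
Satisfying worlds: {w0, w3, w4, w5}.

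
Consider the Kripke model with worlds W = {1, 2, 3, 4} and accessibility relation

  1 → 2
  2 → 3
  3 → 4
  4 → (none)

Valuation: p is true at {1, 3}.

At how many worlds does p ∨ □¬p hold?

3

1: p is T, □¬p is T. ✓
2: p is F, □¬p is F. ✗
3: p is T, □¬p is T. ✓
4: p is F, □¬p is T. ✓
Satisfying worlds: {1, 3, 4}.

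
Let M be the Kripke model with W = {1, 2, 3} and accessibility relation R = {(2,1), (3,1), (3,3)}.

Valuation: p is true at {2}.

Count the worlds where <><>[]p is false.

2

1: no successors, so <><>[]p fails. ✗
2: successors {1}; <>[]p there: 1:F. ✗
3: successors {1, 3}; <>[]p there: 1:F, 3:T. ✓
Satisfying worlds: {3}.
So <><>[]p fails at the other 2 worlds.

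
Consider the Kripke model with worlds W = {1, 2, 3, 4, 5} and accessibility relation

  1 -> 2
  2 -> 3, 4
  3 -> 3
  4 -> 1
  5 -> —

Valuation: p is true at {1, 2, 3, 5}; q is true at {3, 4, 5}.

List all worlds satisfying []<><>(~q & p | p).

1: successors {2}; <><>(~q & p | p) there: 2:T. ✓
2: successors {3, 4}; <><>(~q & p | p) there: 3:T, 4:T. ✓
3: successors {3}; <><>(~q & p | p) there: 3:T. ✓
4: successors {1}; <><>(~q & p | p) there: 1:T. ✓
5: no successors, so []<><>(~q & p | p) holds vacuously. ✓

{1, 2, 3, 4, 5}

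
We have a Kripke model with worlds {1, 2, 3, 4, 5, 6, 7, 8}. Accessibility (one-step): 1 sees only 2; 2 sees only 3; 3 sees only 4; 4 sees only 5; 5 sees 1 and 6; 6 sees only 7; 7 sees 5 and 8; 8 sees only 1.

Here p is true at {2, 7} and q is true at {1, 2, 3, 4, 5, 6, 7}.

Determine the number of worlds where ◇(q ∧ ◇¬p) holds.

6

1: successors {2}; q ∧ ◇¬p there: 2:T. ✓
2: successors {3}; q ∧ ◇¬p there: 3:T. ✓
3: successors {4}; q ∧ ◇¬p there: 4:T. ✓
4: successors {5}; q ∧ ◇¬p there: 5:T. ✓
5: successors {1, 6}; q ∧ ◇¬p there: 1:F, 6:F. ✗
6: successors {7}; q ∧ ◇¬p there: 7:T. ✓
7: successors {5, 8}; q ∧ ◇¬p there: 5:T, 8:F. ✓
8: successors {1}; q ∧ ◇¬p there: 1:F. ✗
Satisfying worlds: {1, 2, 3, 4, 6, 7}.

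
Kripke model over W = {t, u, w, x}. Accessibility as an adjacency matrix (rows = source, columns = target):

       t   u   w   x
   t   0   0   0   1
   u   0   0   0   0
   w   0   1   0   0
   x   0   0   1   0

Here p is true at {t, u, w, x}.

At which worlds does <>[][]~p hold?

{w, x}

t: successors {x}; [][]~p there: x:F. ✗
u: no successors, so <>[][]~p fails. ✗
w: successors {u}; [][]~p there: u:T. ✓
x: successors {w}; [][]~p there: w:T. ✓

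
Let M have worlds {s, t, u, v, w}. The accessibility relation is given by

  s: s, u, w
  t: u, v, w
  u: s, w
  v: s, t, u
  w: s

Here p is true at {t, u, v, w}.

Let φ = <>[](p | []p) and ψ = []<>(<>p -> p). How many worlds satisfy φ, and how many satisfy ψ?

1 and 2

For <>[](p | []p):
s: successors {s, u, w}; [](p | []p) there: s:F, u:F, w:F. ✗
t: successors {u, v, w}; [](p | []p) there: u:F, v:F, w:F. ✗
u: successors {s, w}; [](p | []p) there: s:F, w:F. ✗
v: successors {s, t, u}; [](p | []p) there: s:F, t:T, u:F. ✓
w: successors {s}; [](p | []p) there: s:F. ✗
— 1 world.
For []<>(<>p -> p):
s: successors {s, u, w}; <>(<>p -> p) there: s:T, u:T, w:F. ✗
t: successors {u, v, w}; <>(<>p -> p) there: u:T, v:T, w:F. ✗
u: successors {s, w}; <>(<>p -> p) there: s:T, w:F. ✗
v: successors {s, t, u}; <>(<>p -> p) there: s:T, t:T, u:T. ✓
w: successors {s}; <>(<>p -> p) there: s:T. ✓
— 2 worlds.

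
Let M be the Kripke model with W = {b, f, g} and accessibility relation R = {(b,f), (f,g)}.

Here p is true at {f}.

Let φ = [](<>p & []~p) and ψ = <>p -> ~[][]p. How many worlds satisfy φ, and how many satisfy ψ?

1 and 3

For [](<>p & []~p):
b: successors {f}; <>p & []~p there: f:F. ✗
f: successors {g}; <>p & []~p there: g:F. ✗
g: no successors, so [](<>p & []~p) holds vacuously. ✓
— 1 world.
For <>p -> ~[][]p:
b: <>p is T, ~[][]p is T. ✓
f: <>p is F, ~[][]p is F. ✓
g: <>p is F, ~[][]p is F. ✓
— 3 worlds.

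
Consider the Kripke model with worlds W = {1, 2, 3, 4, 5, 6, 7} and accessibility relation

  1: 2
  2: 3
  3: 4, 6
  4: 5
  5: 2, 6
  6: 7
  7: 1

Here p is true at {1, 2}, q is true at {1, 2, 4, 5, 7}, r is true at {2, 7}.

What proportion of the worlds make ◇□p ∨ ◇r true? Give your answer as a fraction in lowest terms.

4/7

1: ◇□p is F, ◇r is T. ✓
2: ◇□p is F, ◇r is F. ✗
3: ◇□p is F, ◇r is F. ✗
4: ◇□p is F, ◇r is F. ✗
5: ◇□p is F, ◇r is T. ✓
6: ◇□p is T, ◇r is T. ✓
7: ◇□p is T, ◇r is F. ✓
That's 4 of 7 worlds, so 4/7.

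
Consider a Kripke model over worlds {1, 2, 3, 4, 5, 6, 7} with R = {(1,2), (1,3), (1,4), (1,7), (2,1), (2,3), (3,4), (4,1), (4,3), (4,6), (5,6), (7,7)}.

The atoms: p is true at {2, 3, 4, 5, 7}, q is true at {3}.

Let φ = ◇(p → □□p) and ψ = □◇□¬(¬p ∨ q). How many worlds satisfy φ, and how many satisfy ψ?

6 and 3

For ◇(p → □□p):
1: successors {2, 3, 4, 7}; p → □□p there: 2:T, 3:F, 4:T, 7:T. ✓
2: successors {1, 3}; p → □□p there: 1:T, 3:F. ✓
3: successors {4}; p → □□p there: 4:T. ✓
4: successors {1, 3, 6}; p → □□p there: 1:T, 3:F, 6:T. ✓
5: successors {6}; p → □□p there: 6:T. ✓
6: no successors, so ◇(p → □□p) fails. ✗
7: successors {7}; p → □□p there: 7:T. ✓
— 6 worlds.
For □◇□¬(¬p ∨ q):
1: successors {2, 3, 4, 7}; ◇□¬(¬p ∨ q) there: 2:T, 3:F, 4:T, 7:T. ✗
2: successors {1, 3}; ◇□¬(¬p ∨ q) there: 1:T, 3:F. ✗
3: successors {4}; ◇□¬(¬p ∨ q) there: 4:T. ✓
4: successors {1, 3, 6}; ◇□¬(¬p ∨ q) there: 1:T, 3:F, 6:F. ✗
5: successors {6}; ◇□¬(¬p ∨ q) there: 6:F. ✗
6: no successors, so □◇□¬(¬p ∨ q) holds vacuously. ✓
7: successors {7}; ◇□¬(¬p ∨ q) there: 7:T. ✓
— 3 worlds.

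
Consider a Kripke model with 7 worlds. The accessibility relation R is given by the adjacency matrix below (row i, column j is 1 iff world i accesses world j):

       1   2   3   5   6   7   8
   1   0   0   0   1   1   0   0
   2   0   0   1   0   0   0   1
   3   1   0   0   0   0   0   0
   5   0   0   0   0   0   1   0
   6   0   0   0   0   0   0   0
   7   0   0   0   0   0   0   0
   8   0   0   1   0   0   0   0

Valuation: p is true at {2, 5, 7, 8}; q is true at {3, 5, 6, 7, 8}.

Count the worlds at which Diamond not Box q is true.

1: successors {5, 6}; not Box q there: 5:F, 6:F. ✗
2: successors {3, 8}; not Box q there: 3:T, 8:F. ✓
3: successors {1}; not Box q there: 1:F. ✗
5: successors {7}; not Box q there: 7:F. ✗
6: no successors, so Diamond not Box q fails. ✗
7: no successors, so Diamond not Box q fails. ✗
8: successors {3}; not Box q there: 3:T. ✓
Satisfying worlds: {2, 8}.

2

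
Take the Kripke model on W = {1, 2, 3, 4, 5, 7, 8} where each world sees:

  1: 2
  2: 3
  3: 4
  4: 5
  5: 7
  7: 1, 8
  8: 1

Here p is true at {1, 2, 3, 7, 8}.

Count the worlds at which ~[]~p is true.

1: []~p is F. ✓
2: []~p is F. ✓
3: []~p is T. ✗
4: []~p is T. ✗
5: []~p is F. ✓
7: []~p is F. ✓
8: []~p is F. ✓
Satisfying worlds: {1, 2, 5, 7, 8}.

5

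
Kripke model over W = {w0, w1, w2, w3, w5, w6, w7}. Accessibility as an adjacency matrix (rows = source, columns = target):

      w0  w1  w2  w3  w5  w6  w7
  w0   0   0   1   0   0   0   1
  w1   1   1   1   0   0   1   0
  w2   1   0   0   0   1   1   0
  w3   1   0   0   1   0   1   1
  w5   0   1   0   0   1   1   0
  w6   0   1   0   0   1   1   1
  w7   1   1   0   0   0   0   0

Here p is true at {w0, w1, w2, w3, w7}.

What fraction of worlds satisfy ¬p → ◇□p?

w0: ¬p is F, ◇□p is T. ✓
w1: ¬p is F, ◇□p is T. ✓
w2: ¬p is F, ◇□p is T. ✓
w3: ¬p is F, ◇□p is T. ✓
w5: ¬p is T, ◇□p is F. ✗
w6: ¬p is T, ◇□p is T. ✓
w7: ¬p is F, ◇□p is T. ✓
That's 6 of 7 worlds, so 6/7.

6/7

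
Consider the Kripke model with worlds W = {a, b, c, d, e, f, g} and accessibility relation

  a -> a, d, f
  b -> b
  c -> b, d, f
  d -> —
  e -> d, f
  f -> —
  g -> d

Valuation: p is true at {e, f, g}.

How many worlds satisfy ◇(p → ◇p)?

5

a: successors {a, d, f}; p → ◇p there: a:T, d:T, f:F. ✓
b: successors {b}; p → ◇p there: b:T. ✓
c: successors {b, d, f}; p → ◇p there: b:T, d:T, f:F. ✓
d: no successors, so ◇(p → ◇p) fails. ✗
e: successors {d, f}; p → ◇p there: d:T, f:F. ✓
f: no successors, so ◇(p → ◇p) fails. ✗
g: successors {d}; p → ◇p there: d:T. ✓
Satisfying worlds: {a, b, c, e, g}.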